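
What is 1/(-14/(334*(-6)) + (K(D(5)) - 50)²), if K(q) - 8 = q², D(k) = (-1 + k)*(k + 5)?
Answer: 1002/2432218735 ≈ 4.1197e-7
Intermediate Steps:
D(k) = (-1 + k)*(5 + k)
K(q) = 8 + q²
1/(-14/(334*(-6)) + (K(D(5)) - 50)²) = 1/(-14/(334*(-6)) + ((8 + (-5 + 5² + 4*5)²) - 50)²) = 1/(-14/(-2004) + ((8 + (-5 + 25 + 20)²) - 50)²) = 1/(-14*(-1/2004) + ((8 + 40²) - 50)²) = 1/(7/1002 + ((8 + 1600) - 50)²) = 1/(7/1002 + (1608 - 50)²) = 1/(7/1002 + 1558²) = 1/(7/1002 + 2427364) = 1/(2432218735/1002) = 1002/2432218735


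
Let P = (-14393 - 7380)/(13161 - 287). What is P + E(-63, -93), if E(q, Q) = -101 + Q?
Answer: -2519329/12874 ≈ -195.69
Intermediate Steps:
P = -21773/12874 ≈ -1.6912
P + E(-63, -93) = -21773/12874 + (-101 - 93) = -21773/12874 - 194 = -2519329/12874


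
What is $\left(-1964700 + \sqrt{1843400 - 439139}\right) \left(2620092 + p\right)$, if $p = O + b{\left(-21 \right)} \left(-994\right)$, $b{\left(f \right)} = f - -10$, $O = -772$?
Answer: $-5167660033800 + 7890762 \sqrt{156029} \approx -5.1645 \cdot 10^{12}$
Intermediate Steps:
$b{\left(f \right)} = 10 + f$ ($b{\left(f \right)} = f + 10 = 10 + f$)
$p = 10162$ ($p = -772 + \left(10 - 21\right) \left(-994\right) = -772 - -10934 = -772 + 10934 = 10162$)
$\left(-1964700 + \sqrt{1843400 - 439139}\right) \left(2620092 + p\right) = \left(-1964700 + \sqrt{1843400 - 439139}\right) \left(2620092 + 10162\right) = \left(-1964700 + \sqrt{1404261}\right) 2630254 = \left(-1964700 + 3 \sqrt{156029}\right) 2630254 = -5167660033800 + 7890762 \sqrt{156029}$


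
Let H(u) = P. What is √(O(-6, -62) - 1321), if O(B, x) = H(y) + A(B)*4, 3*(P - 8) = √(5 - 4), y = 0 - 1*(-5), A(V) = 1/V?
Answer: 2*I*√2955/3 ≈ 36.24*I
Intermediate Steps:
A(V) = 1/V
y = 5 (y = 0 + 5 = 5)
P = 25/3 (P = 8 + √(5 - 4)/3 = 8 + √1/3 = 8 + (⅓)*1 = 8 + ⅓ = 25/3 ≈ 8.3333)
H(u) = 25/3
O(B, x) = 25/3 + 4/B
√(O(-6, -62) - 1321) = √((25/3 + 4/(-6)) - 1321) = √((25/3 + 4*(-⅙)) - 1321) = √((25/3 - ⅔) - 1321) = √(23/3 - 1321) = √(-3940/3) = 2*I*√2955/3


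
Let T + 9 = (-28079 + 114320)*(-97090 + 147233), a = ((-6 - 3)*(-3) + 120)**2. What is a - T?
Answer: -4324360845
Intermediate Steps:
a = 21609 (a = (-9*(-3) + 120)**2 = (27 + 120)**2 = 147**2 = 21609)
T = 4324382454 (T = -9 + (-28079 + 114320)*(-97090 + 147233) = -9 + 86241*50143 = -9 + 4324382463 = 4324382454)
a - T = 21609 - 1*4324382454 = 21609 - 4324382454 = -4324360845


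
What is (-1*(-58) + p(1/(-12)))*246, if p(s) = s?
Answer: 28495/2 ≈ 14248.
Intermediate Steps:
(-1*(-58) + p(1/(-12)))*246 = (-1*(-58) + 1/(-12))*246 = (58 - 1/12)*246 = (695/12)*246 = 28495/2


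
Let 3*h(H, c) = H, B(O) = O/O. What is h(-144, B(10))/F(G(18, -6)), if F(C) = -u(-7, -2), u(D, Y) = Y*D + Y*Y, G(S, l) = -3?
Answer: 8/3 ≈ 2.6667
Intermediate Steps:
B(O) = 1
h(H, c) = H/3
u(D, Y) = Y² + D*Y (u(D, Y) = D*Y + Y² = Y² + D*Y)
F(C) = -18 (F(C) = -(-2)*(-7 - 2) = -(-2)*(-9) = -1*18 = -18)
h(-144, B(10))/F(G(18, -6)) = ((⅓)*(-144))/(-18) = -48*(-1/18) = 8/3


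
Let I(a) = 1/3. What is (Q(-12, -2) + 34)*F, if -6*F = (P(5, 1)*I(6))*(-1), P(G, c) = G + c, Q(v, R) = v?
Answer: 22/3 ≈ 7.3333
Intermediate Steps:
I(a) = ⅓
F = ⅓ (F = -(5 + 1)*(⅓)*(-1)/6 = -6*(⅓)*(-1)/6 = -(-1)/3 = -⅙*(-2) = ⅓ ≈ 0.33333)
(Q(-12, -2) + 34)*F = (-12 + 34)*(⅓) = 22*(⅓) = 22/3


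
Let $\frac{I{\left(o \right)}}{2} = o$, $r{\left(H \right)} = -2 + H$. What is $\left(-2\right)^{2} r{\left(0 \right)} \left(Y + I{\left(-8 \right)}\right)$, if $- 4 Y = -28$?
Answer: $72$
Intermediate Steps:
$Y = 7$ ($Y = \left(- \frac{1}{4}\right) \left(-28\right) = 7$)
$I{\left(o \right)} = 2 o$
$\left(-2\right)^{2} r{\left(0 \right)} \left(Y + I{\left(-8 \right)}\right) = \left(-2\right)^{2} \left(-2 + 0\right) \left(7 + 2 \left(-8\right)\right) = 4 \left(-2\right) \left(7 - 16\right) = \left(-8\right) \left(-9\right) = 72$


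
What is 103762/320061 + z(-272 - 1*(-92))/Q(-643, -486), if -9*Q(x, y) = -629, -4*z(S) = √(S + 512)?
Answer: 103762/320061 - 9*√83/1258 ≈ 0.25902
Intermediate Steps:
z(S) = -√(512 + S)/4 (z(S) = -√(S + 512)/4 = -√(512 + S)/4)
Q(x, y) = 629/9 (Q(x, y) = -⅑*(-629) = 629/9)
103762/320061 + z(-272 - 1*(-92))/Q(-643, -486) = 103762/320061 + (-√(512 + (-272 - 1*(-92)))/4)/(629/9) = 103762*(1/320061) - √(512 + (-272 + 92))/4*(9/629) = 103762/320061 - √(512 - 180)/4*(9/629) = 103762/320061 - √83/2*(9/629) = 103762/320061 - 9*√83/1258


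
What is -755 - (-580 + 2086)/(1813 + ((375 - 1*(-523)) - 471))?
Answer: -846353/1120 ≈ -755.67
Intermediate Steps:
-755 - (-580 + 2086)/(1813 + ((375 - 1*(-523)) - 471)) = -755 - 1506/(1813 + ((375 + 523) - 471)) = -755 - 1506/(1813 + (898 - 471)) = -755 - 1506/(1813 + 427) = -755 - 1506/2240 = -755 - 1*753/1120 = -755 - 753/1120 = -846353/1120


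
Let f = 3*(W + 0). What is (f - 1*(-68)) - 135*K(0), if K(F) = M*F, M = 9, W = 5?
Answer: 83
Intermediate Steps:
f = 15 (f = 3*(5 + 0) = 3*5 = 15)
K(F) = 9*F
(f - 1*(-68)) - 135*K(0) = (15 - 1*(-68)) - 1215*0 = (15 + 68) - 135*0 = 83 + 0 = 83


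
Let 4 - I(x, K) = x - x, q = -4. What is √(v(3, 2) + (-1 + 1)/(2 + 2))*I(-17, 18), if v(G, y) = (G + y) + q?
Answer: 4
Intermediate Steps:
I(x, K) = 4 (I(x, K) = 4 - (x - x) = 4 - 1*0 = 4 + 0 = 4)
v(G, y) = -4 + G + y (v(G, y) = (G + y) - 4 = -4 + G + y)
√(v(3, 2) + (-1 + 1)/(2 + 2))*I(-17, 18) = √((-4 + 3 + 2) + (-1 + 1)/(2 + 2))*4 = √(1 + 0/4)*4 = √(1 + 0*(¼))*4 = √(1 + 0)*4 = √1*4 = 1*4 = 4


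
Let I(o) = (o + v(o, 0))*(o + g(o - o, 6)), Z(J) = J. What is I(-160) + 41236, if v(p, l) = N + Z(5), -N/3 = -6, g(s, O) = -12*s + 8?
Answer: 62060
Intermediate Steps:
g(s, O) = 8 - 12*s
N = 18 (N = -3*(-6) = 18)
v(p, l) = 23 (v(p, l) = 18 + 5 = 23)
I(o) = (8 + o)*(23 + o) (I(o) = (o + 23)*(o + (8 - 12*(o - o))) = (23 + o)*(o + (8 - 12*0)) = (23 + o)*(o + (8 + 0)) = (23 + o)*(o + 8) = (23 + o)*(8 + o) = (8 + o)*(23 + o))
I(-160) + 41236 = (184 + (-160)² + 31*(-160)) + 41236 = (184 + 25600 - 4960) + 41236 = 20824 + 41236 = 62060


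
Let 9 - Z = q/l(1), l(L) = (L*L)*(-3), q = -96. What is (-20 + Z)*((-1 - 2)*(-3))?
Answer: -387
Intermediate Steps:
l(L) = -3*L**2 (l(L) = L**2*(-3) = -3*L**2)
Z = -23 (Z = 9 - (-96)/((-3*1**2)) = 9 - (-96)/((-3*1)) = 9 - (-96)/(-3) = 9 - (-96)*(-1)/3 = 9 - 1*32 = 9 - 32 = -23)
(-20 + Z)*((-1 - 2)*(-3)) = (-20 - 23)*((-1 - 2)*(-3)) = -(-129)*(-3) = -43*9 = -387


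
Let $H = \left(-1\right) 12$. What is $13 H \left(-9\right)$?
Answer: $1404$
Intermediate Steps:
$H = -12$
$13 H \left(-9\right) = 13 \left(-12\right) \left(-9\right) = \left(-156\right) \left(-9\right) = 1404$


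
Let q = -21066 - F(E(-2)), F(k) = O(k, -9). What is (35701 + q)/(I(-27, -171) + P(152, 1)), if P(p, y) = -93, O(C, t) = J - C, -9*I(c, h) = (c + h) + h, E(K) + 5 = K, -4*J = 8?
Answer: -7315/26 ≈ -281.35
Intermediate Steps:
J = -2 (J = -¼*8 = -2)
E(K) = -5 + K
I(c, h) = -2*h/9 - c/9 (I(c, h) = -((c + h) + h)/9 = -(c + 2*h)/9 = -2*h/9 - c/9)
O(C, t) = -2 - C
F(k) = -2 - k
q = -21071 (q = -21066 - (-2 - (-5 - 2)) = -21066 - (-2 - 1*(-7)) = -21066 - (-2 + 7) = -21066 - 1*5 = -21066 - 5 = -21071)
(35701 + q)/(I(-27, -171) + P(152, 1)) = (35701 - 21071)/((-2/9*(-171) - ⅑*(-27)) - 93) = 14630/((38 + 3) - 93) = 14630/(41 - 93) = 14630/(-52) = 14630*(-1/52) = -7315/26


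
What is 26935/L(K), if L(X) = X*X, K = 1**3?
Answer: 26935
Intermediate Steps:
K = 1
L(X) = X**2
26935/L(K) = 26935/(1**2) = 26935/1 = 26935*1 = 26935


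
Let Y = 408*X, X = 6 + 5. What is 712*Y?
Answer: 3195456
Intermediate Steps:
X = 11
Y = 4488 (Y = 408*11 = 4488)
712*Y = 712*4488 = 3195456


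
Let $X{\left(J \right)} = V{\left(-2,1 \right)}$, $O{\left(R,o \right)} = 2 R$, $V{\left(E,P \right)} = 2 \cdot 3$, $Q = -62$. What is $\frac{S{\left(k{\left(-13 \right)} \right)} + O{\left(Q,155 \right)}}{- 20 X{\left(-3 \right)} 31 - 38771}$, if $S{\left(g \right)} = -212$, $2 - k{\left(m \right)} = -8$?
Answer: $\frac{336}{42491} \approx 0.0079076$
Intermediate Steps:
$k{\left(m \right)} = 10$ ($k{\left(m \right)} = 2 - -8 = 2 + 8 = 10$)
$V{\left(E,P \right)} = 6$
$X{\left(J \right)} = 6$
$\frac{S{\left(k{\left(-13 \right)} \right)} + O{\left(Q,155 \right)}}{- 20 X{\left(-3 \right)} 31 - 38771} = \frac{-212 + 2 \left(-62\right)}{\left(-20\right) 6 \cdot 31 - 38771} = \frac{-212 - 124}{\left(-120\right) 31 - 38771} = - \frac{336}{-3720 - 38771} = - \frac{336}{-42491} = \left(-336\right) \left(- \frac{1}{42491}\right) = \frac{336}{42491}$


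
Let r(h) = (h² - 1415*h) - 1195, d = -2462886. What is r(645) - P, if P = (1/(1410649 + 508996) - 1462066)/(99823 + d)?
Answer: -2258348241298658144/4536242072635 ≈ -4.9785e+5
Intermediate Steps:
r(h) = -1195 + h² - 1415*h
P = 2806647686569/4536242072635 (P = (1/(1410649 + 508996) - 1462066)/(99823 - 2462886) = (1/1919645 - 1462066)/(-2363063) = (1/1919645 - 1462066)*(-1/2363063) = -2806647686569/1919645*(-1/2363063) = 2806647686569/4536242072635 ≈ 0.61872)
r(645) - P = (-1195 + 645² - 1415*645) - 1*2806647686569/4536242072635 = (-1195 + 416025 - 912675) - 2806647686569/4536242072635 = -497845 - 2806647686569/4536242072635 = -2258348241298658144/4536242072635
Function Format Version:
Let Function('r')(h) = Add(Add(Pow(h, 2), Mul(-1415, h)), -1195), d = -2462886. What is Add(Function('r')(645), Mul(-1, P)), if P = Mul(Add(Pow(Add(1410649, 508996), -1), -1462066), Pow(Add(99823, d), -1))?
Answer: Rational(-2258348241298658144, 4536242072635) ≈ -4.9785e+5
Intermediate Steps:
Function('r')(h) = Add(-1195, Pow(h, 2), Mul(-1415, h))
P = Rational(2806647686569, 4536242072635) (P = Mul(Add(Pow(Add(1410649, 508996), -1), -1462066), Pow(Add(99823, -2462886), -1)) = Mul(Add(Pow(1919645, -1), -1462066), Pow(-2363063, -1)) = Mul(Add(Rational(1, 1919645), -1462066), Rational(-1, 2363063)) = Mul(Rational(-2806647686569, 1919645), Rational(-1, 2363063)) = Rational(2806647686569, 4536242072635) ≈ 0.61872)
Add(Function('r')(645), Mul(-1, P)) = Add(Add(-1195, Pow(645, 2), Mul(-1415, 645)), Mul(-1, Rational(2806647686569, 4536242072635))) = Add(Add(-1195, 416025, -912675), Rational(-2806647686569, 4536242072635)) = Add(-497845, Rational(-2806647686569, 4536242072635)) = Rational(-2258348241298658144, 4536242072635)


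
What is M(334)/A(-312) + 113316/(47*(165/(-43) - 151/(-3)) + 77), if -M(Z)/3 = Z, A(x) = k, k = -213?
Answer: 1135335470/20720569 ≈ 54.793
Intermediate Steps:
A(x) = -213
M(Z) = -3*Z
M(334)/A(-312) + 113316/(47*(165/(-43) - 151/(-3)) + 77) = -3*334/(-213) + 113316/(47*(165/(-43) - 151/(-3)) + 77) = -1002*(-1/213) + 113316/(47*(165*(-1/43) - 151*(-⅓)) + 77) = 334/71 + 113316/(47*(-165/43 + 151/3) + 77) = 334/71 + 113316/(47*(5998/129) + 77) = 334/71 + 113316/(281906/129 + 77) = 334/71 + 113316/(291839/129) = 334/71 + 113316*(129/291839) = 334/71 + 14617764/291839 = 1135335470/20720569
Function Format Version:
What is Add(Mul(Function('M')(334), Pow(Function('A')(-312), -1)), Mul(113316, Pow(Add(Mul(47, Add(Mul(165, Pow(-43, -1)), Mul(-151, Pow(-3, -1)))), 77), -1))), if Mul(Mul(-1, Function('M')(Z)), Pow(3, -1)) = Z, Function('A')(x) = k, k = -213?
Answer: Rational(1135335470, 20720569) ≈ 54.793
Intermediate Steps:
Function('A')(x) = -213
Function('M')(Z) = Mul(-3, Z)
Add(Mul(Function('M')(334), Pow(Function('A')(-312), -1)), Mul(113316, Pow(Add(Mul(47, Add(Mul(165, Pow(-43, -1)), Mul(-151, Pow(-3, -1)))), 77), -1))) = Add(Mul(Mul(-3, 334), Pow(-213, -1)), Mul(113316, Pow(Add(Mul(47, Add(Mul(165, Pow(-43, -1)), Mul(-151, Pow(-3, -1)))), 77), -1))) = Add(Mul(-1002, Rational(-1, 213)), Mul(113316, Pow(Add(Mul(47, Add(Mul(165, Rational(-1, 43)), Mul(-151, Rational(-1, 3)))), 77), -1))) = Add(Rational(334, 71), Mul(113316, Pow(Add(Mul(47, Add(Rational(-165, 43), Rational(151, 3))), 77), -1))) = Add(Rational(334, 71), Mul(113316, Pow(Add(Mul(47, Rational(5998, 129)), 77), -1))) = Add(Rational(334, 71), Mul(113316, Pow(Add(Rational(281906, 129), 77), -1))) = Add(Rational(334, 71), Mul(113316, Pow(Rational(291839, 129), -1))) = Add(Rational(334, 71), Mul(113316, Rational(129, 291839))) = Add(Rational(334, 71), Rational(14617764, 291839)) = Rational(1135335470, 20720569)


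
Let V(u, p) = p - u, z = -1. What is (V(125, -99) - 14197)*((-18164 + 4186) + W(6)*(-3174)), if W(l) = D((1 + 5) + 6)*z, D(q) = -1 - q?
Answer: 796616040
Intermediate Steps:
W(l) = 13 (W(l) = (-1 - ((1 + 5) + 6))*(-1) = (-1 - (6 + 6))*(-1) = (-1 - 1*12)*(-1) = (-1 - 12)*(-1) = -13*(-1) = 13)
(V(125, -99) - 14197)*((-18164 + 4186) + W(6)*(-3174)) = ((-99 - 1*125) - 14197)*((-18164 + 4186) + 13*(-3174)) = ((-99 - 125) - 14197)*(-13978 - 41262) = (-224 - 14197)*(-55240) = -14421*(-55240) = 796616040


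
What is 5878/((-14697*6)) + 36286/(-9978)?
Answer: -271535228/73323333 ≈ -3.7033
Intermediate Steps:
5878/((-14697*6)) + 36286/(-9978) = 5878/(-88182) + 36286*(-1/9978) = 5878*(-1/88182) - 18143/4989 = -2939/44091 - 18143/4989 = -271535228/73323333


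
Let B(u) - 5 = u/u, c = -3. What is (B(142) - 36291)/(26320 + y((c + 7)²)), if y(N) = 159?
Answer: -36285/26479 ≈ -1.3703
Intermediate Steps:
B(u) = 6 (B(u) = 5 + u/u = 5 + 1 = 6)
(B(142) - 36291)/(26320 + y((c + 7)²)) = (6 - 36291)/(26320 + 159) = -36285/26479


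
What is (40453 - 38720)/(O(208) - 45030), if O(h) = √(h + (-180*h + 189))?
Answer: -78036990/2027737943 - 1733*I*√37043/2027737943 ≈ -0.038485 - 0.00016449*I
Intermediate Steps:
O(h) = √(189 - 179*h) (O(h) = √(h + (189 - 180*h)) = √(189 - 179*h))
(40453 - 38720)/(O(208) - 45030) = (40453 - 38720)/(√(189 - 179*208) - 45030) = 1733/(√(189 - 37232) - 45030) = 1733/(√(-37043) - 45030) = 1733/(I*√37043 - 45030) = 1733/(-45030 + I*√37043)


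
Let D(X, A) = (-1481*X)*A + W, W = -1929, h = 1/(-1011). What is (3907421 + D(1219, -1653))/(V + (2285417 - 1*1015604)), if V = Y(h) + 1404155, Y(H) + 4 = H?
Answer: 3021000298449/2703377603 ≈ 1117.5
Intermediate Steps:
h = -1/1011 ≈ -0.00098912
Y(H) = -4 + H
D(X, A) = -1929 - 1481*A*X (D(X, A) = (-1481*X)*A - 1929 = -1481*A*X - 1929 = -1929 - 1481*A*X)
V = 1419596660/1011 (V = (-4 - 1/1011) + 1404155 = -4045/1011 + 1404155 = 1419596660/1011 ≈ 1.4042e+6)
(3907421 + D(1219, -1653))/(V + (2285417 - 1*1015604)) = (3907421 + (-1929 - 1481*(-1653)*1219))/(1419596660/1011 + (2285417 - 1*1015604)) = (3907421 + (-1929 + 2984225367))/(1419596660/1011 + (2285417 - 1015604)) = (3907421 + 2984223438)/(1419596660/1011 + 1269813) = 2988130859/(2703377603/1011) = 2988130859*(1011/2703377603) = 3021000298449/2703377603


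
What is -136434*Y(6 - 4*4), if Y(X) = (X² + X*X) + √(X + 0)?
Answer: -27286800 - 136434*I*√10 ≈ -2.7287e+7 - 4.3144e+5*I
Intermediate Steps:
Y(X) = √X + 2*X² (Y(X) = (X² + X²) + √X = 2*X² + √X = √X + 2*X²)
-136434*Y(6 - 4*4) = -136434*(√(6 - 4*4) + 2*(6 - 4*4)²) = -136434*(√(6 - 16) + 2*(6 - 16)²) = -136434*(√(-10) + 2*(-10)²) = -136434*(I*√10 + 2*100) = -136434*(I*√10 + 200) = -136434*(200 + I*√10) = -27286800 - 136434*I*√10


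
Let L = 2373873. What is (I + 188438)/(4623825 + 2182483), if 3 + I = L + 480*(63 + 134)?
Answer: 664217/1701577 ≈ 0.39035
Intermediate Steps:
I = 2468430 (I = -3 + (2373873 + 480*(63 + 134)) = -3 + (2373873 + 480*197) = -3 + (2373873 + 94560) = -3 + 2468433 = 2468430)
(I + 188438)/(4623825 + 2182483) = (2468430 + 188438)/(4623825 + 2182483) = 2656868/6806308 = 2656868*(1/6806308) = 664217/1701577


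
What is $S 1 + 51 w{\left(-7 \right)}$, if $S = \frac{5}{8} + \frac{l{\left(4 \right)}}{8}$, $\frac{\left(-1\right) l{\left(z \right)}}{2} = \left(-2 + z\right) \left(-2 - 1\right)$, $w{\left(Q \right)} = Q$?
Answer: $- \frac{2839}{8} \approx -354.88$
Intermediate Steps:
$l{\left(z \right)} = -12 + 6 z$ ($l{\left(z \right)} = - 2 \left(-2 + z\right) \left(-2 - 1\right) = - 2 \left(-2 + z\right) \left(-3\right) = - 2 \left(6 - 3 z\right) = -12 + 6 z$)
$S = \frac{17}{8}$ ($S = \frac{5}{8} + \frac{-12 + 6 \cdot 4}{8} = 5 \cdot \frac{1}{8} + \left(-12 + 24\right) \frac{1}{8} = \frac{5}{8} + 12 \cdot \frac{1}{8} = \frac{5}{8} + \frac{3}{2} = \frac{17}{8} \approx 2.125$)
$S 1 + 51 w{\left(-7 \right)} = \frac{17}{8} \cdot 1 + 51 \left(-7\right) = \frac{17}{8} - 357 = - \frac{2839}{8}$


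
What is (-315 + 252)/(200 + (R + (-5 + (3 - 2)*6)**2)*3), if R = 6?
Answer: -63/221 ≈ -0.28507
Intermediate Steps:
(-315 + 252)/(200 + (R + (-5 + (3 - 2)*6)**2)*3) = (-315 + 252)/(200 + (6 + (-5 + (3 - 2)*6)**2)*3) = -63/(200 + (6 + (-5 + 1*6)**2)*3) = -63/(200 + (6 + (-5 + 6)**2)*3) = -63/(200 + (6 + 1**2)*3) = -63/(200 + (6 + 1)*3) = -63/(200 + 7*3) = -63/(200 + 21) = -63/221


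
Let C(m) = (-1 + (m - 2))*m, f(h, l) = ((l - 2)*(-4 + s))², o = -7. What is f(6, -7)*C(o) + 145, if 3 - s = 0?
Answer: 5815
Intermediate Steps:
s = 3 (s = 3 - 1*0 = 3 + 0 = 3)
f(h, l) = (2 - l)² (f(h, l) = ((l - 2)*(-4 + 3))² = ((-2 + l)*(-1))² = (2 - l)²)
C(m) = m*(-3 + m) (C(m) = (-1 + (-2 + m))*m = (-3 + m)*m = m*(-3 + m))
f(6, -7)*C(o) + 145 = (-2 - 7)²*(-7*(-3 - 7)) + 145 = (-9)²*(-7*(-10)) + 145 = 81*70 + 145 = 5670 + 145 = 5815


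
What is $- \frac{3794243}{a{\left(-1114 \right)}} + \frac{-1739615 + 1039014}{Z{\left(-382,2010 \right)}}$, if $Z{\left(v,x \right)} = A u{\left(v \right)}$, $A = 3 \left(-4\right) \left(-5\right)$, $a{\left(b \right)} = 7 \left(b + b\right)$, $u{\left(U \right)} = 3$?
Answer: $- \frac{640225591}{175455} \approx -3648.9$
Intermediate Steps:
$a{\left(b \right)} = 14 b$ ($a{\left(b \right)} = 7 \cdot 2 b = 14 b$)
$A = 60$ ($A = \left(-12\right) \left(-5\right) = 60$)
$Z{\left(v,x \right)} = 180$ ($Z{\left(v,x \right)} = 60 \cdot 3 = 180$)
$- \frac{3794243}{a{\left(-1114 \right)}} + \frac{-1739615 + 1039014}{Z{\left(-382,2010 \right)}} = - \frac{3794243}{14 \left(-1114\right)} + \frac{-1739615 + 1039014}{180} = - \frac{3794243}{-15596} - \frac{700601}{180} = \left(-3794243\right) \left(- \frac{1}{15596}\right) - \frac{700601}{180} = \frac{3794243}{15596} - \frac{700601}{180} = - \frac{640225591}{175455}$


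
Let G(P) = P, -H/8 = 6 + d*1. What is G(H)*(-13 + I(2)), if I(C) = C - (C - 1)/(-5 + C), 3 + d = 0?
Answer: 256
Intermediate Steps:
d = -3 (d = -3 + 0 = -3)
H = -24 (H = -8*(6 - 3*1) = -8*(6 - 3) = -8*3 = -24)
I(C) = C - (-1 + C)/(-5 + C)
G(H)*(-13 + I(2)) = -24*(-13 + (1 + 2² - 6*2)/(-5 + 2)) = -24*(-13 + (1 + 4 - 12)/(-3)) = -24*(-13 - ⅓*(-7)) = -24*(-13 + 7/3) = -24*(-32/3) = 256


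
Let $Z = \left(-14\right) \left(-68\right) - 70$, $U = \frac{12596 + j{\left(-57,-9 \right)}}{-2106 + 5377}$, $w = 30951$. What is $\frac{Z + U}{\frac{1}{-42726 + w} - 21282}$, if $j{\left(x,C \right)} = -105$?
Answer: $- \frac{34118215575}{819698047321} \approx -0.041623$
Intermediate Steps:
$U = \frac{12491}{3271}$ ($U = \frac{12596 - 105}{-2106 + 5377} = \frac{12491}{3271} \approx 3.8187$)
$Z = 882$ ($Z = 952 - 70 = 882$)
$\frac{Z + U}{\frac{1}{-42726 + w} - 21282} = \frac{882 + \frac{12491}{3271}}{\frac{1}{-42726 + 30951} - 21282} = \frac{2897513}{3271 \left(\frac{1}{-11775} - 21282\right)} = \frac{2897513}{3271 \left(- \frac{1}{11775} - 21282\right)} = \frac{2897513}{3271 \left(- \frac{250595551}{11775}\right)} = \frac{2897513}{3271} \left(- \frac{11775}{250595551}\right) = - \frac{34118215575}{819698047321}$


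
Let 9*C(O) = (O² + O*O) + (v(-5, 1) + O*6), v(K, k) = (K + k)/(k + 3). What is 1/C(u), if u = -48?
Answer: 9/4319 ≈ 0.0020838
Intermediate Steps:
v(K, k) = (K + k)/(3 + k)
C(O) = -⅑ + 2*O/3 + 2*O²/9 (C(O) = ((O² + O*O) + ((-5 + 1)/(3 + 1) + O*6))/9 = ((O² + O²) + (-4/4 + 6*O))/9 = (2*O² + ((¼)*(-4) + 6*O))/9 = (2*O² + (-1 + 6*O))/9 = (-1 + 2*O² + 6*O)/9 = -⅑ + 2*O/3 + 2*O²/9)
1/C(u) = 1/(-⅑ + (⅔)*(-48) + (2/9)*(-48)²) = 1/(-⅑ - 32 + (2/9)*2304) = 1/(-⅑ - 32 + 512) = 1/(4319/9) = 9/4319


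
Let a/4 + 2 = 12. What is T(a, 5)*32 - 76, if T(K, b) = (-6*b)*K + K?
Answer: -37196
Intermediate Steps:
a = 40 (a = -8 + 4*12 = -8 + 48 = 40)
T(K, b) = K - 6*K*b (T(K, b) = -6*K*b + K = K - 6*K*b)
T(a, 5)*32 - 76 = (40*(1 - 6*5))*32 - 76 = (40*(1 - 30))*32 - 76 = (40*(-29))*32 - 76 = -1160*32 - 76 = -37120 - 76 = -37196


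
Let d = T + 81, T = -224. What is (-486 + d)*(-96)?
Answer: 60384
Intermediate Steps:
d = -143 (d = -224 + 81 = -143)
(-486 + d)*(-96) = (-486 - 143)*(-96) = -629*(-96) = 60384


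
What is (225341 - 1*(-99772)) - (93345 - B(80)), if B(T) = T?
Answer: 231848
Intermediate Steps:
(225341 - 1*(-99772)) - (93345 - B(80)) = (225341 - 1*(-99772)) - (93345 - 1*80) = (225341 + 99772) - (93345 - 80) = 325113 - 1*93265 = 325113 - 93265 = 231848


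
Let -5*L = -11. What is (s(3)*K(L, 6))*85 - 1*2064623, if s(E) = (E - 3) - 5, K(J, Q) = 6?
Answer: -2067173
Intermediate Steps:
L = 11/5 (L = -1/5*(-11) = 11/5 ≈ 2.2000)
s(E) = -8 + E (s(E) = (-3 + E) - 5 = -8 + E)
(s(3)*K(L, 6))*85 - 1*2064623 = ((-8 + 3)*6)*85 - 1*2064623 = -5*6*85 - 2064623 = -30*85 - 2064623 = -2550 - 2064623 = -2067173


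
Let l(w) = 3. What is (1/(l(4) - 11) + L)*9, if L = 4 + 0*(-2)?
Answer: 279/8 ≈ 34.875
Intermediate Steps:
L = 4 (L = 4 + 0 = 4)
(1/(l(4) - 11) + L)*9 = (1/(3 - 11) + 4)*9 = (1/(-8) + 4)*9 = (-⅛ + 4)*9 = (31/8)*9 = 279/8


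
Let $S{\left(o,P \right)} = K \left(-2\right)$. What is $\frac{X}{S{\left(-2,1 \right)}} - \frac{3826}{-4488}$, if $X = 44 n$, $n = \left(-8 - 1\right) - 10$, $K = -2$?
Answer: $- \frac{467083}{2244} \approx -208.15$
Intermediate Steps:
$n = -19$ ($n = -9 - 10 = -19$)
$X = -836$ ($X = 44 \left(-19\right) = -836$)
$S{\left(o,P \right)} = 4$ ($S{\left(o,P \right)} = \left(-2\right) \left(-2\right) = 4$)
$\frac{X}{S{\left(-2,1 \right)}} - \frac{3826}{-4488} = - \frac{836}{4} - \frac{3826}{-4488} = \left(-836\right) \frac{1}{4} - - \frac{1913}{2244} = -209 + \frac{1913}{2244} = - \frac{467083}{2244}$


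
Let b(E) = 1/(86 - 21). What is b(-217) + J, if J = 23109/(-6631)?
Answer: -1495454/431015 ≈ -3.4696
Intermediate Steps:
J = -23109/6631 (J = 23109*(-1/6631) = -23109/6631 ≈ -3.4850)
b(E) = 1/65
b(-217) + J = 1/65 - 23109/6631 = -1495454/431015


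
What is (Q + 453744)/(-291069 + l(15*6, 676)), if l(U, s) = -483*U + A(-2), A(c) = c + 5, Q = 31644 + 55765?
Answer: -541153/334536 ≈ -1.6176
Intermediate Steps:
Q = 87409
A(c) = 5 + c
l(U, s) = 3 - 483*U (l(U, s) = -483*U + (5 - 2) = -483*U + 3 = 3 - 483*U)
(Q + 453744)/(-291069 + l(15*6, 676)) = (87409 + 453744)/(-291069 + (3 - 7245*6)) = 541153/(-291069 + (3 - 483*90)) = 541153/(-291069 + (3 - 43470)) = 541153/(-291069 - 43467) = 541153/(-334536) = 541153*(-1/334536) = -541153/334536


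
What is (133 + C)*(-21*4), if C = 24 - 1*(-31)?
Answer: -15792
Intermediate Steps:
C = 55 (C = 24 + 31 = 55)
(133 + C)*(-21*4) = (133 + 55)*(-21*4) = 188*(-84) = -15792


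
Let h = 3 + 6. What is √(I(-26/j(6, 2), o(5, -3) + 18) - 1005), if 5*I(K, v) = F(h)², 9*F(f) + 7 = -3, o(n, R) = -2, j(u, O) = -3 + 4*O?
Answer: I*√81385/9 ≈ 31.698*I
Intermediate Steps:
h = 9
F(f) = -10/9 (F(f) = -7/9 + (⅑)*(-3) = -7/9 - ⅓ = -10/9)
I(K, v) = 20/81 (I(K, v) = (-10/9)²/5 = (⅕)*(100/81) = 20/81)
√(I(-26/j(6, 2), o(5, -3) + 18) - 1005) = √(20/81 - 1005) = √(-81385/81) = I*√81385/9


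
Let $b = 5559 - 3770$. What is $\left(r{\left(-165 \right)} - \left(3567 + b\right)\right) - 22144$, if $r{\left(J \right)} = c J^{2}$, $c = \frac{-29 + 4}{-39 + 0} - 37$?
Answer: $- \frac{13225850}{13} \approx -1.0174 \cdot 10^{6}$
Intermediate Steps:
$b = 1789$
$c = - \frac{1418}{39}$ ($c = - \frac{25}{-39} - 37 = \left(-25\right) \left(- \frac{1}{39}\right) - 37 = \frac{25}{39} - 37 = - \frac{1418}{39} \approx -36.359$)
$r{\left(J \right)} = - \frac{1418 J^{2}}{39}$
$\left(r{\left(-165 \right)} - \left(3567 + b\right)\right) - 22144 = \left(- \frac{1418 \left(-165\right)^{2}}{39} - 5356\right) - 22144 = \left(\left(- \frac{1418}{39}\right) 27225 - 5356\right) - 22144 = \left(- \frac{12868350}{13} - 5356\right) - 22144 = - \frac{12937978}{13} - 22144 = - \frac{13225850}{13}$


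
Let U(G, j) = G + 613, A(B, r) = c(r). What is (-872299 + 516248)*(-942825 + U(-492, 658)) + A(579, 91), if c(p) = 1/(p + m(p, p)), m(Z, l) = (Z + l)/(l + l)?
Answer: 30879864575169/92 ≈ 3.3565e+11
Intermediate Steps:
m(Z, l) = (Z + l)/(2*l) (m(Z, l) = (Z + l)/((2*l)) = (Z + l)*(1/(2*l)) = (Z + l)/(2*l))
c(p) = 1/(1 + p) (c(p) = 1/(p + (p + p)/(2*p)) = 1/(p + (2*p)/(2*p)) = 1/(p + 1) = 1/(1 + p))
A(B, r) = 1/(1 + r)
U(G, j) = 613 + G
(-872299 + 516248)*(-942825 + U(-492, 658)) + A(579, 91) = (-872299 + 516248)*(-942825 + (613 - 492)) + 1/(1 + 91) = -356051*(-942825 + 121) + 1/92 = -356051*(-942704) + 1/92 = 335650701904 + 1/92 = 30879864575169/92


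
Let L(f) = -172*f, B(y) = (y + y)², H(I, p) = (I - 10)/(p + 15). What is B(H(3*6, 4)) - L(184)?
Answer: 11425184/361 ≈ 31649.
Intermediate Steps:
H(I, p) = (-10 + I)/(15 + p)
B(y) = 4*y² (B(y) = (2*y)² = 4*y²)
B(H(3*6, 4)) - L(184) = 4*((-10 + 3*6)/(15 + 4))² - (-172)*184 = 4*((-10 + 18)/19)² - 1*(-31648) = 4*((1/19)*8)² + 31648 = 4*(8/19)² + 31648 = 4*(64/361) + 31648 = 256/361 + 31648 = 11425184/361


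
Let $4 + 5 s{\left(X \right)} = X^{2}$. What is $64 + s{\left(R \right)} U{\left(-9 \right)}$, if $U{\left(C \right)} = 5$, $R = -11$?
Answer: $181$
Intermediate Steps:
$s{\left(X \right)} = - \frac{4}{5} + \frac{X^{2}}{5}$
$64 + s{\left(R \right)} U{\left(-9 \right)} = 64 + \left(- \frac{4}{5} + \frac{\left(-11\right)^{2}}{5}\right) 5 = 64 + \left(- \frac{4}{5} + \frac{1}{5} \cdot 121\right) 5 = 64 + \left(- \frac{4}{5} + \frac{121}{5}\right) 5 = 64 + \frac{117}{5} \cdot 5 = 64 + 117 = 181$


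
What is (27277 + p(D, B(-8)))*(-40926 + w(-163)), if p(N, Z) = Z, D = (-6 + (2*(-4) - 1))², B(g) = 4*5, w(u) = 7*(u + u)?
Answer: -1179448776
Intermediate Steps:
w(u) = 14*u (w(u) = 7*(2*u) = 14*u)
B(g) = 20
D = 225 (D = (-6 + (-8 - 1))² = (-6 - 9)² = (-15)² = 225)
(27277 + p(D, B(-8)))*(-40926 + w(-163)) = (27277 + 20)*(-40926 + 14*(-163)) = 27297*(-40926 - 2282) = 27297*(-43208) = -1179448776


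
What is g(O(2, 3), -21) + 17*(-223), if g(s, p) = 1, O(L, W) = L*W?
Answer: -3790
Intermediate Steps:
g(O(2, 3), -21) + 17*(-223) = 1 + 17*(-223) = 1 - 3791 = -3790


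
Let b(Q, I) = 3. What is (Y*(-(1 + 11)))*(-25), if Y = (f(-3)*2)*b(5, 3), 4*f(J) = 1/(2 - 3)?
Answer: -450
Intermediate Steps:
f(J) = -¼ (f(J) = 1/(4*(2 - 3)) = (¼)/(-1) = (¼)*(-1) = -¼)
Y = -3/2 (Y = -¼*2*3 = -½*3 = -3/2 ≈ -1.5000)
(Y*(-(1 + 11)))*(-25) = -(-3)*(1 + 11)/2*(-25) = -(-3)*12/2*(-25) = -3/2*(-12)*(-25) = 18*(-25) = -450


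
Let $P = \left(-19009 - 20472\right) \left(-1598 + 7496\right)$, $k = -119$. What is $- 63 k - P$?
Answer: $232866435$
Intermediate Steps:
$P = -232858938$ ($P = \left(-39481\right) 5898 = -232858938$)
$- 63 k - P = \left(-63\right) \left(-119\right) - -232858938 = 7497 + 232858938 = 232866435$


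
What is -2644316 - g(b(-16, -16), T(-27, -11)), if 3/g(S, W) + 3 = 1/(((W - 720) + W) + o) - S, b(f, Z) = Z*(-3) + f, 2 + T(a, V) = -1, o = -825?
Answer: -143549333723/54286 ≈ -2.6443e+6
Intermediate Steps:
T(a, V) = -3 (T(a, V) = -2 - 1 = -3)
b(f, Z) = f - 3*Z (b(f, Z) = -3*Z + f = f - 3*Z)
g(S, W) = 3/(-3 + 1/(-1545 + 2*W) - S) (g(S, W) = 3/(-3 + (1/(((W - 720) + W) - 825) - S)) = 3/(-3 + (1/(((-720 + W) + W) - 825) - S)) = 3/(-3 + (1/((-720 + 2*W) - 825) - S)) = 3/(-3 + (1/(-1545 + 2*W) - S)) = 3/(-3 + 1/(-1545 + 2*W) - S))
-2644316 - g(b(-16, -16), T(-27, -11)) = -2644316 - 3*(1545 - 2*(-3))/(-4636 - 1545*(-16 - 3*(-16)) + 6*(-3) + 2*(-16 - 3*(-16))*(-3)) = -2644316 - 3*(1545 + 6)/(-4636 - 1545*(-16 + 48) - 18 + 2*(-16 + 48)*(-3)) = -2644316 - 3*1551/(-4636 - 1545*32 - 18 + 2*32*(-3)) = -2644316 - 3*1551/(-4636 - 49440 - 18 - 192) = -2644316 - 3*1551/(-54286) = -2644316 - 3*(-1)*1551/54286 = -2644316 - 1*(-4653/54286) = -2644316 + 4653/54286 = -143549333723/54286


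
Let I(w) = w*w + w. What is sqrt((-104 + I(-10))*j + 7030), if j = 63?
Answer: 2*sqrt(1537) ≈ 78.409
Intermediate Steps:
I(w) = w + w**2 (I(w) = w**2 + w = w + w**2)
sqrt((-104 + I(-10))*j + 7030) = sqrt((-104 - 10*(1 - 10))*63 + 7030) = sqrt((-104 - 10*(-9))*63 + 7030) = sqrt((-104 + 90)*63 + 7030) = sqrt(-14*63 + 7030) = sqrt(-882 + 7030) = sqrt(6148) = 2*sqrt(1537)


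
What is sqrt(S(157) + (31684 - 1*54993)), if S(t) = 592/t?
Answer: I*sqrt(574450597)/157 ≈ 152.66*I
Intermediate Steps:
sqrt(S(157) + (31684 - 1*54993)) = sqrt(592/157 + (31684 - 1*54993)) = sqrt(592*(1/157) + (31684 - 54993)) = sqrt(592/157 - 23309) = sqrt(-3658921/157) = I*sqrt(574450597)/157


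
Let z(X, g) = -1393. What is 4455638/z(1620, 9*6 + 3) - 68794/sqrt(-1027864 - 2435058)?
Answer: -4455638/1393 + 34397*I*sqrt(3462922)/1731461 ≈ -3198.6 + 36.968*I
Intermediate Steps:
4455638/z(1620, 9*6 + 3) - 68794/sqrt(-1027864 - 2435058) = 4455638/(-1393) - 68794/sqrt(-1027864 - 2435058) = 4455638*(-1/1393) - 68794*(-I*sqrt(3462922)/3462922) = -4455638/1393 - 68794*(-I*sqrt(3462922)/3462922) = -4455638/1393 - (-34397)*I*sqrt(3462922)/1731461 = -4455638/1393 + 34397*I*sqrt(3462922)/1731461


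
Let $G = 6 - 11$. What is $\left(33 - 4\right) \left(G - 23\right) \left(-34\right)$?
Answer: $27608$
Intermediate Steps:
$G = -5$
$\left(33 - 4\right) \left(G - 23\right) \left(-34\right) = \left(33 - 4\right) \left(-5 - 23\right) \left(-34\right) = 29 \left(-28\right) \left(-34\right) = \left(-812\right) \left(-34\right) = 27608$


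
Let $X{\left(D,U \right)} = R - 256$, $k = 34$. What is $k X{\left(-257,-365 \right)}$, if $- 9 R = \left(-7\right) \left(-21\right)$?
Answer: $- \frac{27778}{3} \approx -9259.3$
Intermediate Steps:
$R = - \frac{49}{3}$ ($R = - \frac{\left(-7\right) \left(-21\right)}{9} = \left(- \frac{1}{9}\right) 147 = - \frac{49}{3} \approx -16.333$)
$X{\left(D,U \right)} = - \frac{817}{3}$ ($X{\left(D,U \right)} = - \frac{49}{3} - 256 = - \frac{817}{3}$)
$k X{\left(-257,-365 \right)} = 34 \left(- \frac{817}{3}\right) = - \frac{27778}{3}$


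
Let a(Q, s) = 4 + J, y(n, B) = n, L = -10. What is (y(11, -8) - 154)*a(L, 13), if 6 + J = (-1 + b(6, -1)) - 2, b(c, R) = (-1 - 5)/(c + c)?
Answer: 1573/2 ≈ 786.50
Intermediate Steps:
b(c, R) = -3/c (b(c, R) = -6*1/(2*c) = -3/c)
J = -19/2 (J = -6 + ((-1 - 3/6) - 2) = -6 + ((-1 - 3*⅙) - 2) = -6 + ((-1 - ½) - 2) = -6 + (-3/2 - 2) = -6 - 7/2 = -19/2 ≈ -9.5000)
a(Q, s) = -11/2 (a(Q, s) = 4 - 19/2 = -11/2)
(y(11, -8) - 154)*a(L, 13) = (11 - 154)*(-11/2) = -143*(-11/2) = 1573/2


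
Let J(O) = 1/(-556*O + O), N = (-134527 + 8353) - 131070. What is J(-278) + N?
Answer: -39690176759/154290 ≈ -2.5724e+5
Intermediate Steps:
N = -257244 (N = -126174 - 131070 = -257244)
J(O) = -1/(555*O) (J(O) = 1/(-555*O) = -1/(555*O))
J(-278) + N = -1/555/(-278) - 257244 = -1/555*(-1/278) - 257244 = 1/154290 - 257244 = -39690176759/154290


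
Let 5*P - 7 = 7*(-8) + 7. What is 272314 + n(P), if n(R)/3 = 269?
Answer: 273121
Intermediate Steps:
P = -42/5 (P = 7/5 + (7*(-8) + 7)/5 = 7/5 + (-56 + 7)/5 = 7/5 + (⅕)*(-49) = 7/5 - 49/5 = -42/5 ≈ -8.4000)
n(R) = 807 (n(R) = 3*269 = 807)
272314 + n(P) = 272314 + 807 = 273121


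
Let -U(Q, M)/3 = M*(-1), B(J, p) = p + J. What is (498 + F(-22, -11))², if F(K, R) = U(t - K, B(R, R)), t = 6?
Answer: 186624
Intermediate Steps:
B(J, p) = J + p
U(Q, M) = 3*M (U(Q, M) = -3*M*(-1) = -(-3)*M = 3*M)
F(K, R) = 6*R (F(K, R) = 3*(R + R) = 3*(2*R) = 6*R)
(498 + F(-22, -11))² = (498 + 6*(-11))² = (498 - 66)² = 432² = 186624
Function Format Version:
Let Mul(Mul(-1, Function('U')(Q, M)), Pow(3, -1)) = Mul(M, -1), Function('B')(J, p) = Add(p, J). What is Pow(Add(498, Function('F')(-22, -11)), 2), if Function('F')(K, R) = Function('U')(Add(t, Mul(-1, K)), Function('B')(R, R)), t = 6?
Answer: 186624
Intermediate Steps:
Function('B')(J, p) = Add(J, p)
Function('U')(Q, M) = Mul(3, M) (Function('U')(Q, M) = Mul(-3, Mul(M, -1)) = Mul(-3, Mul(-1, M)) = Mul(3, M))
Function('F')(K, R) = Mul(6, R) (Function('F')(K, R) = Mul(3, Add(R, R)) = Mul(3, Mul(2, R)) = Mul(6, R))
Pow(Add(498, Function('F')(-22, -11)), 2) = Pow(Add(498, Mul(6, -11)), 2) = Pow(Add(498, -66), 2) = Pow(432, 2) = 186624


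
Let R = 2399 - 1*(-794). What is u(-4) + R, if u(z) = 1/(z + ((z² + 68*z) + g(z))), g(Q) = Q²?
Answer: 779091/244 ≈ 3193.0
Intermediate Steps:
R = 3193 (R = 2399 + 794 = 3193)
u(z) = 1/(2*z² + 69*z) (u(z) = 1/(z + ((z² + 68*z) + z²)) = 1/(z + (2*z² + 68*z)) = 1/(2*z² + 69*z))
u(-4) + R = 1/((-4)*(69 + 2*(-4))) + 3193 = -1/(4*(69 - 8)) + 3193 = -¼/61 + 3193 = -¼*1/61 + 3193 = -1/244 + 3193 = 779091/244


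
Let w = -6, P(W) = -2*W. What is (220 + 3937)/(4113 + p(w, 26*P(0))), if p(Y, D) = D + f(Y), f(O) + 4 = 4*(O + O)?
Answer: 4157/4061 ≈ 1.0236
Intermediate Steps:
f(O) = -4 + 8*O (f(O) = -4 + 4*(O + O) = -4 + 4*(2*O) = -4 + 8*O)
p(Y, D) = -4 + D + 8*Y (p(Y, D) = D + (-4 + 8*Y) = -4 + D + 8*Y)
(220 + 3937)/(4113 + p(w, 26*P(0))) = (220 + 3937)/(4113 + (-4 + 26*(-2*0) + 8*(-6))) = 4157/(4113 + (-4 + 26*0 - 48)) = 4157/(4113 + (-4 + 0 - 48)) = 4157/(4113 - 52) = 4157/4061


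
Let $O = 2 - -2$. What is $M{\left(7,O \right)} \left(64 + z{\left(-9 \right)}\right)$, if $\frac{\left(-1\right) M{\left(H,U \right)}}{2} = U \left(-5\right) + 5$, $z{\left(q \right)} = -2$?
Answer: $1860$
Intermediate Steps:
$O = 4$ ($O = 2 + 2 = 4$)
$M{\left(H,U \right)} = -10 + 10 U$ ($M{\left(H,U \right)} = - 2 \left(U \left(-5\right) + 5\right) = - 2 \left(- 5 U + 5\right) = - 2 \left(5 - 5 U\right) = -10 + 10 U$)
$M{\left(7,O \right)} \left(64 + z{\left(-9 \right)}\right) = \left(-10 + 10 \cdot 4\right) \left(64 - 2\right) = \left(-10 + 40\right) 62 = 30 \cdot 62 = 1860$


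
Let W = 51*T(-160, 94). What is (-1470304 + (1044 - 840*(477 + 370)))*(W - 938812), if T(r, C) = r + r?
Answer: 2082894557680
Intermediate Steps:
T(r, C) = 2*r
W = -16320 (W = 51*(2*(-160)) = 51*(-320) = -16320)
(-1470304 + (1044 - 840*(477 + 370)))*(W - 938812) = (-1470304 + (1044 - 840*(477 + 370)))*(-16320 - 938812) = (-1470304 + (1044 - 840*847))*(-955132) = (-1470304 + (1044 - 711480))*(-955132) = (-1470304 - 710436)*(-955132) = -2180740*(-955132) = 2082894557680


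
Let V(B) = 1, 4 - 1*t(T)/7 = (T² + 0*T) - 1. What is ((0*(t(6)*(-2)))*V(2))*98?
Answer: 0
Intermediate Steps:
t(T) = 35 - 7*T² (t(T) = 28 - 7*((T² + 0*T) - 1) = 28 - 7*((T² + 0) - 1) = 28 - 7*(T² - 1) = 28 - 7*(-1 + T²) = 28 + (7 - 7*T²) = 35 - 7*T²)
((0*(t(6)*(-2)))*V(2))*98 = ((0*((35 - 7*6²)*(-2)))*1)*98 = ((0*((35 - 7*36)*(-2)))*1)*98 = ((0*((35 - 252)*(-2)))*1)*98 = ((0*(-217*(-2)))*1)*98 = ((0*434)*1)*98 = (0*1)*98 = 0*98 = 0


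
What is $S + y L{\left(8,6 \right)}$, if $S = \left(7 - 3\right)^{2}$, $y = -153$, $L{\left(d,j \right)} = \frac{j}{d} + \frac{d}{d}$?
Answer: $- \frac{1007}{4} \approx -251.75$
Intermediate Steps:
$L{\left(d,j \right)} = 1 + \frac{j}{d}$ ($L{\left(d,j \right)} = \frac{j}{d} + 1 = 1 + \frac{j}{d}$)
$S = 16$ ($S = 4^{2} = 16$)
$S + y L{\left(8,6 \right)} = 16 - 153 \frac{8 + 6}{8} = 16 - 153 \cdot \frac{1}{8} \cdot 14 = 16 - \frac{1071}{4} = - \frac{1007}{4}$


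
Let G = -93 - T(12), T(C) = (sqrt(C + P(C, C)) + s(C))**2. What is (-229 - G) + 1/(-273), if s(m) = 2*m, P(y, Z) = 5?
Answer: 124760/273 + 48*sqrt(17) ≈ 654.91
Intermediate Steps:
T(C) = (sqrt(5 + C) + 2*C)**2 (T(C) = (sqrt(C + 5) + 2*C)**2 = (sqrt(5 + C) + 2*C)**2)
G = -93 - (24 + sqrt(17))**2 (G = -93 - (sqrt(5 + 12) + 2*12)**2 = -93 - (sqrt(17) + 24)**2 = -93 - (24 + sqrt(17))**2 ≈ -883.91)
(-229 - G) + 1/(-273) = (-229 - (-686 - 48*sqrt(17))) + 1/(-273) = (-229 + (686 + 48*sqrt(17))) - 1/273 = (457 + 48*sqrt(17)) - 1/273 = 124760/273 + 48*sqrt(17)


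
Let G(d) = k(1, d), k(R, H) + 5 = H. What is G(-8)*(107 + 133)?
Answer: -3120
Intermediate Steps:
k(R, H) = -5 + H
G(d) = -5 + d
G(-8)*(107 + 133) = (-5 - 8)*(107 + 133) = -13*240 = -3120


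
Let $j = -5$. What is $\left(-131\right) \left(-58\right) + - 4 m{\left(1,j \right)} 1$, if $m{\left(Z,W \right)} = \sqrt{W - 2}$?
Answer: $7598 - 4 i \sqrt{7} \approx 7598.0 - 10.583 i$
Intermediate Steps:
$m{\left(Z,W \right)} = \sqrt{-2 + W}$
$\left(-131\right) \left(-58\right) + - 4 m{\left(1,j \right)} 1 = \left(-131\right) \left(-58\right) + - 4 \sqrt{-2 - 5} \cdot 1 = 7598 + - 4 \sqrt{-7} \cdot 1 = 7598 + - 4 i \sqrt{7} \cdot 1 = 7598 - 4 i \sqrt{7}$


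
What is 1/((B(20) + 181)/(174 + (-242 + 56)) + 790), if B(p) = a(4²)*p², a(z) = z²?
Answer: -12/93101 ≈ -0.00012889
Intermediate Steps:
B(p) = 256*p² (B(p) = (4²)²*p² = 16²*p² = 256*p²)
1/((B(20) + 181)/(174 + (-242 + 56)) + 790) = 1/((256*20² + 181)/(174 + (-242 + 56)) + 790) = 1/((256*400 + 181)/(174 - 186) + 790) = 1/((102400 + 181)/(-12) + 790) = 1/(102581*(-1/12) + 790) = 1/(-102581/12 + 790) = 1/(-93101/12) = -12/93101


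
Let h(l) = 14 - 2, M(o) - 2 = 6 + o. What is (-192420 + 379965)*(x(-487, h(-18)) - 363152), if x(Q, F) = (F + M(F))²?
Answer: -67915295760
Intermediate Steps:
M(o) = 8 + o (M(o) = 2 + (6 + o) = 8 + o)
h(l) = 12
x(Q, F) = (8 + 2*F)² (x(Q, F) = (F + (8 + F))² = (8 + 2*F)²)
(-192420 + 379965)*(x(-487, h(-18)) - 363152) = (-192420 + 379965)*(4*(4 + 12)² - 363152) = 187545*(4*16² - 363152) = 187545*(4*256 - 363152) = 187545*(1024 - 363152) = 187545*(-362128) = -67915295760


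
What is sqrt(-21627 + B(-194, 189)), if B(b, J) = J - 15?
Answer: I*sqrt(21453) ≈ 146.47*I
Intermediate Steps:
B(b, J) = -15 + J
sqrt(-21627 + B(-194, 189)) = sqrt(-21627 + (-15 + 189)) = sqrt(-21627 + 174) = sqrt(-21453) = I*sqrt(21453)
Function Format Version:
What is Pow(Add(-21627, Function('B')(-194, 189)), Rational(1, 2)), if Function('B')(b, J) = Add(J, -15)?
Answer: Mul(I, Pow(21453, Rational(1, 2))) ≈ Mul(146.47, I)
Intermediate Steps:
Function('B')(b, J) = Add(-15, J)
Pow(Add(-21627, Function('B')(-194, 189)), Rational(1, 2)) = Pow(Add(-21627, Add(-15, 189)), Rational(1, 2)) = Pow(Add(-21627, 174), Rational(1, 2)) = Pow(-21453, Rational(1, 2)) = Mul(I, Pow(21453, Rational(1, 2)))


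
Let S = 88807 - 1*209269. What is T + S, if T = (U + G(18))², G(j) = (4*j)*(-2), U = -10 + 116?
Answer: -119018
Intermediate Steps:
U = 106
G(j) = -8*j
T = 1444 (T = (106 - 8*18)² = (106 - 144)² = (-38)² = 1444)
S = -120462 (S = 88807 - 209269 = -120462)
T + S = 1444 - 120462 = -119018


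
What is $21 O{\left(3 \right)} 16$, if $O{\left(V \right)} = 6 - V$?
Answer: $1008$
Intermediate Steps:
$21 O{\left(3 \right)} 16 = 21 \left(6 - 3\right) 16 = 21 \cdot 3 \cdot 16 = 63 \cdot 16 = 1008$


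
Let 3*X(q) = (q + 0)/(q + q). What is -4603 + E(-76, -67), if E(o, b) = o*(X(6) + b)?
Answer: 1429/3 ≈ 476.33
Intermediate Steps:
X(q) = ⅙ (X(q) = ((q + 0)/(q + q))/3 = (q/((2*q)))/3 = (q*(1/(2*q)))/3 = (⅓)*(½) = ⅙)
E(o, b) = o*(⅙ + b)
-4603 + E(-76, -67) = -4603 - 76*(⅙ - 67) = -4603 - 76*(-401/6) = -4603 + 15238/3 = 1429/3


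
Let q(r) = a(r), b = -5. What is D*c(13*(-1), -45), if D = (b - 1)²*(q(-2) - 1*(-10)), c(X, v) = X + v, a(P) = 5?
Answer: -31320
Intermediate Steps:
q(r) = 5
D = 540 (D = (-5 - 1)²*(5 - 1*(-10)) = (-6)²*(5 + 10) = 36*15 = 540)
D*c(13*(-1), -45) = 540*(13*(-1) - 45) = 540*(-13 - 45) = 540*(-58) = -31320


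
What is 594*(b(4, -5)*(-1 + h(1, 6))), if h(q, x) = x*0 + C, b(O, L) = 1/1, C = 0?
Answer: -594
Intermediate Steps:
b(O, L) = 1
h(q, x) = 0 (h(q, x) = x*0 + 0 = 0 + 0 = 0)
594*(b(4, -5)*(-1 + h(1, 6))) = 594*(1*(-1 + 0)) = 594*(1*(-1)) = 594*(-1) = -594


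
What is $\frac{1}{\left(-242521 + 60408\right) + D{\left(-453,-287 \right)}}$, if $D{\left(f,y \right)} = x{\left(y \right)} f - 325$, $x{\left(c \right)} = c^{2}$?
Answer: $- \frac{1}{37495595} \approx -2.667 \cdot 10^{-8}$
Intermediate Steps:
$D{\left(f,y \right)} = -325 + f y^{2}$ ($D{\left(f,y \right)} = y^{2} f - 325 = f y^{2} - 325 = -325 + f y^{2}$)
$\frac{1}{\left(-242521 + 60408\right) + D{\left(-453,-287 \right)}} = \frac{1}{\left(-242521 + 60408\right) - \left(325 + 453 \left(-287\right)^{2}\right)} = \frac{1}{-182113 - 37313482} = \frac{1}{-37495595} = - \frac{1}{37495595}$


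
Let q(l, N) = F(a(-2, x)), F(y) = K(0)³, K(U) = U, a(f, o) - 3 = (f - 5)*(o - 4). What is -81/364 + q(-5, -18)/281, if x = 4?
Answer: -81/364 ≈ -0.22253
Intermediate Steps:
a(f, o) = 3 + (-5 + f)*(-4 + o) (a(f, o) = 3 + (f - 5)*(o - 4) = 3 + (-5 + f)*(-4 + o))
F(y) = 0 (F(y) = 0³ = 0)
q(l, N) = 0
-81/364 + q(-5, -18)/281 = -81/364 + 0/281 = -81*1/364 + 0*(1/281) = -81/364 + 0 = -81/364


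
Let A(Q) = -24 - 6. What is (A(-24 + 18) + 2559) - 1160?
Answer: 1369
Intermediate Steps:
A(Q) = -30
(A(-24 + 18) + 2559) - 1160 = (-30 + 2559) - 1160 = 2529 - 1160 = 1369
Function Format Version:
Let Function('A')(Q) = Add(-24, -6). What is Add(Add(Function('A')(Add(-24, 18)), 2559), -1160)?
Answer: 1369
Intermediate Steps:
Function('A')(Q) = -30
Add(Add(Function('A')(Add(-24, 18)), 2559), -1160) = Add(Add(-30, 2559), -1160) = Add(2529, -1160) = 1369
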